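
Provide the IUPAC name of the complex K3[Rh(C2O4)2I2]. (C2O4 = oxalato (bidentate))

The 3 potassium counter-ions carry a total charge of +3, so each complex ion is 3−.
Ligand charges: 2×oxalato (-2 each), 2×iodo (-1 each); total -6. So Rh + (-6) = 3−, giving Rh = +3.
Ligands are named alphabetically: iodo before oxalato.
The complex ion is anionic, so rhodium takes the -ate form rhodate(III).

potassium diiododioxalatorhodate(III)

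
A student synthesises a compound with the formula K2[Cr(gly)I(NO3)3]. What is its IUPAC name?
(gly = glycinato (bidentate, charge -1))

potassium (glycinato)iodotrinitratochromate(III)

The 2 potassium counter-ions carry a total charge of +2, so each complex ion is 2−.
Ligand charges: 1×iodo (-1 each), 1×glycinato (-1 each), 3×nitrato (-1 each); total -5. So Cr + (-5) = 2−, giving Cr = +3.
The complex ion is anionic, so chromium takes the -ate form chromate(III).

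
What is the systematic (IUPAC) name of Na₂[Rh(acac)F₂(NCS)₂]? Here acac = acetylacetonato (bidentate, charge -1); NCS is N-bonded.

The 2 sodium counter-ions carry a total charge of +2, so each complex ion is 2−.
Ligand charges: 1×acetylacetonato (-1 each), 2×isothiocyanato (-1 each), 2×fluoro (-1 each); total -5. So Rh + (-5) = 2−, giving Rh = +3.
Ligands are named alphabetically: acetylacetonato before fluoro before isothiocyanato.
The complex ion is anionic, so rhodium takes the -ate form rhodate(III).

sodium (acetylacetonato)difluorodiisothiocyanatorhodate(III)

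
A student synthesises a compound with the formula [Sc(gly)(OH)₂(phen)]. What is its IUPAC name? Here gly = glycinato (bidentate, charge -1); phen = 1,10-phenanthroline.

There is no counter-ion, so the complex is neutral overall.
Ligand charges: 2×hydroxo (-1 each), 1×glycinato (-1 each), 1×1,10-phenanthroline (neutral); total -3. So Sc + (-3) = 0, giving Sc = +3.
Ligands are named alphabetically: glycinato before hydroxo before phenanthroline.

(glycinato)dihydroxo(1,10-phenanthroline)scandium(III)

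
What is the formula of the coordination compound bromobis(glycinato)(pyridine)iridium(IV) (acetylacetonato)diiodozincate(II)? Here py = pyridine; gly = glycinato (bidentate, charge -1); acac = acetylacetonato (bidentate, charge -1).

[IrBr(gly)2(py)][Zn(acac)I2]

Cation [Ir…]: ligand charges -3, Ir(IV) ⇒ ion charge 1+.
Anion [Zn…]: ligand charges -3, Zn(II) ⇒ ion charge 1−.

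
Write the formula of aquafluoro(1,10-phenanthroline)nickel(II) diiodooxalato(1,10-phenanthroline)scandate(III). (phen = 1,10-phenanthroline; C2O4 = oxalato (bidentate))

[NiF(H2O)(phen)][Sc(C2O4)I2(phen)]

Cation [Ni…]: ligand charges -1, Ni(II) ⇒ ion charge 1+.
Anion [Sc…]: ligand charges -4, Sc(III) ⇒ ion charge 1−.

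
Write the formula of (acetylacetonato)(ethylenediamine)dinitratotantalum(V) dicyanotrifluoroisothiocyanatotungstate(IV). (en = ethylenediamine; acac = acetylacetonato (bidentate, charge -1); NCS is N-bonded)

[Ta(acac)(en)(NO3)2][W(CN)2F3(NCS)]

Cation [Ta…]: ligand charges -3, Ta(V) ⇒ ion charge 2+.
Anion [W…]: ligand charges -6, W(IV) ⇒ ion charge 2−.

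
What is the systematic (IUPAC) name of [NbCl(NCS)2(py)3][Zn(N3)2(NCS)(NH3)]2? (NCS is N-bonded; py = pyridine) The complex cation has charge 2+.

chlorodiisothiocyanatotris(pyridine)niobium(V) amminediazidoisothiocyanatozincate(II)

Both ions are complex: the cation is named first with the plain metal name, the anion second with the -ate form; each ion's ligands are alphabetised independently.
The complex cation is given as 2+; its ligand charges sum to -3, so Nb = +5.
With 2 anions per cation, each anion must be 2/2 = 1−.
Anion: ligand charges sum to -3; for the ion to be 1−, Zn = +2.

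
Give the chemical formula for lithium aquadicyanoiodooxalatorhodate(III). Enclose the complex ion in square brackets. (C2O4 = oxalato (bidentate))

Li2[Rh(C2O4)(CN)2(H2O)I]

Ligands: 1 iodo (I, -1), 1 aqua (H2O, neutral), 2 cyano (CN, -1), 1 oxalato (C2O4, -2). Ligand charge sum = -5.
Charge balance with lithium (+1) requires 1 complex ion per 2 lithium.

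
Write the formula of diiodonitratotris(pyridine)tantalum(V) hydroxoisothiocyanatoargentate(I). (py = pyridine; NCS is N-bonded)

[TaI2(NO3)(py)3][Ag(NCS)(OH)]2

Cation [Ta…]: ligand charges -3, Ta(V) ⇒ ion charge 2+.
Anion [Ag…]: ligand charges -2, Ag(I) ⇒ ion charge 1−.
One 2+ cation requires 2 of the 1− anion.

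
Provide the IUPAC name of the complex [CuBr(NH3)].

amminebromocopper(I)

There is no counter-ion, so the complex is neutral overall.
Ligand charges: 1×bromo (-1 each), 1×ammine (neutral); total -1. So Cu + (-1) = 0, giving Cu = +1.
Ligands are named alphabetically: ammine before bromo.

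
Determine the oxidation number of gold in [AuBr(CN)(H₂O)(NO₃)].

+3

No counter-ion: the bracketed complex is neutral.
Ligand charges: 1×Br = -1; 1×CN = -1; 1×H2O neutral; 1×NO3 = -1; sum -3.
Au + (-3) = 0 ⇒ Au is +3.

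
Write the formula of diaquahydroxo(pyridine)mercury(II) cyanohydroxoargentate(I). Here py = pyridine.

Cation [Hg…]: ligand charges -1, Hg(II) ⇒ ion charge 1+.
Anion [Ag…]: ligand charges -2, Ag(I) ⇒ ion charge 1−.
One 1+ cation balances one 1− anion.

[Hg(H2O)2(OH)(py)][Ag(CN)(OH)]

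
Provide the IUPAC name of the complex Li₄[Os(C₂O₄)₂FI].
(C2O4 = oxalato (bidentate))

The 4 lithium counter-ions carry a total charge of +4, so each complex ion is 4−.
Ligand charges: 1×fluoro (-1 each), 2×oxalato (-2 each), 1×iodo (-1 each); total -6. So Os + (-6) = 4−, giving Os = +2.
Ligands are named alphabetically: fluoro before iodo before oxalato.
The complex ion is anionic, so osmium takes the -ate form osmate(II).

lithium fluoroiododioxalatoosmate(II)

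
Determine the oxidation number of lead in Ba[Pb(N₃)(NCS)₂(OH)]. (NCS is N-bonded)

1 barium outside the brackets (+2 each) → the complex ion is 2−.
Ligand charges: 2×NCS = -2; 1×N3 = -1; 1×OH = -1; sum -4.
Pb + (-4) = 2− ⇒ Pb is +2.

+2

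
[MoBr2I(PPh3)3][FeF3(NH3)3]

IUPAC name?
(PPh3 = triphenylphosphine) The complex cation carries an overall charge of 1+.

Both ions are complex: the cation is named first with the plain metal name, the anion second with the -ate form; each ion's ligands are alphabetised independently.
The complex cation is given as 1+; its ligand charges sum to -3, so Mo = +4.
A 1:1 salt means the anion carries the equal and opposite charge, 1−.
Anion: ligand charges sum to -3; for the ion to be 1−, Fe = +2.

dibromoiodotris(triphenylphosphine)molybdenum(IV) triamminetrifluoroferrate(II)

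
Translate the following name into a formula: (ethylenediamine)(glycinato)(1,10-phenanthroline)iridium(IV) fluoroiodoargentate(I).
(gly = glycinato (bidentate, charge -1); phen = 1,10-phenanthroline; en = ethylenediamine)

[Ir(en)(gly)(phen)][AgFI]3

Cation [Ir…]: ligand charges -1, Ir(IV) ⇒ ion charge 3+.
Anion [Ag…]: ligand charges -2, Ag(I) ⇒ ion charge 1−.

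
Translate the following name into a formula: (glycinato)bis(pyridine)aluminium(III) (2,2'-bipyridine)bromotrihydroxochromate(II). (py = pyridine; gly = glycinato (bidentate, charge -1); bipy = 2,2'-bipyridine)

Cation [Al…]: ligand charges -1, Al(III) ⇒ ion charge 2+.
Anion [Cr…]: ligand charges -4, Cr(II) ⇒ ion charge 2−.

[Al(gly)(py)2][Cr(bipy)Br(OH)3]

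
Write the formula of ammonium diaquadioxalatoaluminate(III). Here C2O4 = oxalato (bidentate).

Ligands: 2 oxalato (C2O4, -2), 2 aqua (H2O, neutral). Ligand charge sum = -4.
Charge balance with ammonium (+1) requires 1 complex ion per 1 ammonium.

NH4[Al(C2O4)2(H2O)2]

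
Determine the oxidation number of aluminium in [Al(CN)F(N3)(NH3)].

No counter-ion: the bracketed complex is neutral.
Ligand charges: 1×F = -1; 1×NH3 neutral; 1×N3 = -1; 1×CN = -1; sum -3.
Al + (-3) = 0 ⇒ Al is +3.

+3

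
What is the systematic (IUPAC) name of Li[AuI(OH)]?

lithium hydroxoiodoaurate(I)

The 1 lithium counter-ion carries a total charge of +1, so each complex ion is 1−.
Ligand charges: 1×hydroxo (-1 each), 1×iodo (-1 each); total -2. So Au + (-2) = 1−, giving Au = +1.
The complex ion is anionic, so gold takes the -ate form aurate(I).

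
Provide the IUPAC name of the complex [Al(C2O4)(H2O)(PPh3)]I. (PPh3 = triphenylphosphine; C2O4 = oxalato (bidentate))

The 1 iodide counter-ion carries a total charge of -1, so each complex ion is 1+.
Ligand charges: 1×aqua (neutral), 1×triphenylphosphine (neutral), 1×oxalato (-2 each); total -2. So Al + (-2) = 1+, giving Al = +3.
Ligands are named alphabetically: aqua before oxalato before triphenylphosphine.

aquaoxalato(triphenylphosphine)aluminium(III) iodide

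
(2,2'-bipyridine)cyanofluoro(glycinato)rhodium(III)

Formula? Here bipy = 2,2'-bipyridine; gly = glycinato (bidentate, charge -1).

Ligands: 1 2,2'-bipyridine (bipy, neutral), 1 cyano (CN, -1), 1 fluoro (F, -1), 1 glycinato (gly, -1). Ligand charge sum = -3.
With Rh in oxidation state +3, the complex ion is [Rh...].

[Rh(bipy)(CN)F(gly)]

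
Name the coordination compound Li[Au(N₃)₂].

The 1 lithium counter-ion carries a total charge of +1, so each complex ion is 1−.
Ligand charges: 2×azido (-1 each); total -2. So Au + (-2) = 1−, giving Au = +1.
The complex ion is anionic, so gold takes the -ate form aurate(I).

lithium diazidoaurate(I)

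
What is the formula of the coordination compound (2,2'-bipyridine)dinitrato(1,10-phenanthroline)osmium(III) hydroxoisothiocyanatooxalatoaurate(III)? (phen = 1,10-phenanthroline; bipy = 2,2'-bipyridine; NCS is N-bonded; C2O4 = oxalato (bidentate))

[Os(bipy)(NO3)2(phen)][Au(C2O4)(NCS)(OH)]

Cation [Os…]: ligand charges -2, Os(III) ⇒ ion charge 1+.
Anion [Au…]: ligand charges -4, Au(III) ⇒ ion charge 1−.
One 1+ cation balances one 1− anion.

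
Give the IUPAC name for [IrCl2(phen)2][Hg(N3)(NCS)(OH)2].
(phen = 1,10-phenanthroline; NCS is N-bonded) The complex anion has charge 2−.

dichlorobis(1,10-phenanthroline)iridium(IV) azidodihydroxoisothiocyanatomercurate(II)

The complex anion is given as 2−; its ligand charges sum to -4, so Hg = +2.
A 1:1 salt means the cation carries the equal and opposite charge, 2+.
Cation: ligand charges sum to -2; for the ion to be 2+, Ir = +4.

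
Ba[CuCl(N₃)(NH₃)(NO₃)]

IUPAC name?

The 1 barium counter-ion carries a total charge of +2, so each complex ion is 2−.
Ligand charges: 1×azido (-1 each), 1×ammine (neutral), 1×chloro (-1 each), 1×nitrato (-1 each); total -3. So Cu + (-3) = 2−, giving Cu = +1.
Ligands are named alphabetically: ammine before azido before chloro before nitrato.
The complex ion is anionic, so copper takes the -ate form cuprate(I).

barium ammineazidochloronitratocuprate(I)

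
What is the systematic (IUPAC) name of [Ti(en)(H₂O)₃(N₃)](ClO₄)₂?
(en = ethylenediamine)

triaquaazido(ethylenediamine)titanium(III) perchlorate

The 2 perchlorate counter-ions carry a total charge of -2, so each complex ion is 2+.
Ligand charges: 1×ethylenediamine (neutral), 1×azido (-1 each), 3×aqua (neutral); total -1. So Ti + (-1) = 2+, giving Ti = +3.
Ligands are named alphabetically: aqua before azido before ethylenediamine.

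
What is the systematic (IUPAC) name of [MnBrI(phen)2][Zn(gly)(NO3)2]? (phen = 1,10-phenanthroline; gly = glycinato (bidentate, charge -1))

Both ions are complex: the cation is named first with the plain metal name, the anion second with the -ate form; each ion's ligands are alphabetised independently.
Zinc is always +2 in its complexes; the anion's ligand charges sum to -3, so the complex anion is 1−.
A 1:1 salt means the cation carries the equal and opposite charge, 1+.
Cation: ligand charges sum to -2; for the ion to be 1+, Mn = +3.

bromoiodobis(1,10-phenanthroline)manganese(III) (glycinato)dinitratozincate(II)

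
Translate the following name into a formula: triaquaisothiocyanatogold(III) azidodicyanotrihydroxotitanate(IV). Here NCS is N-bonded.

[Au(H2O)3(NCS)][Ti(CN)2(N3)(OH)3]

Cation [Au…]: ligand charges -1, Au(III) ⇒ ion charge 2+.
Anion [Ti…]: ligand charges -6, Ti(IV) ⇒ ion charge 2−.
One 2+ cation balances one 2− anion.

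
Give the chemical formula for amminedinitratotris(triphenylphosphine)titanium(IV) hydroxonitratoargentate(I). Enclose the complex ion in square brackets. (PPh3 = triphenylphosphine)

Cation [Ti…]: ligand charges -2, Ti(IV) ⇒ ion charge 2+.
Anion [Ag…]: ligand charges -2, Ag(I) ⇒ ion charge 1−.

[Ti(NH3)(NO3)2(PPh3)3][Ag(NO3)(OH)]2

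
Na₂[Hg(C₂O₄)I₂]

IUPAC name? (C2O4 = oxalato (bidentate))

The 2 sodium counter-ions carry a total charge of +2, so each complex ion is 2−.
Ligand charges: 2×iodo (-1 each), 1×oxalato (-2 each); total -4. So Hg + (-4) = 2−, giving Hg = +2.
Ligands are named alphabetically: iodo before oxalato.
The complex ion is anionic, so mercury takes the -ate form mercurate(II).

sodium diiodooxalatomercurate(II)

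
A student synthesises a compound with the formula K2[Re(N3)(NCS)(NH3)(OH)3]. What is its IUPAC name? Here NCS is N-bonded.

The 2 potassium counter-ions carry a total charge of +2, so each complex ion is 2−.
Ligand charges: 1×azido (-1 each), 1×isothiocyanato (-1 each), 3×hydroxo (-1 each), 1×ammine (neutral); total -5. So Re + (-5) = 2−, giving Re = +3.
Ligands are named alphabetically: ammine before azido before hydroxo before isothiocyanato.
The complex ion is anionic, so rhenium takes the -ate form rhenate(III).

potassium ammineazidotrihydroxoisothiocyanatorhenate(III)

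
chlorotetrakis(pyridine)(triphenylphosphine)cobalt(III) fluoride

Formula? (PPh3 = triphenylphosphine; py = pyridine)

Ligands: 1 triphenylphosphine (PPh3, neutral), 4 pyridine (py, neutral), 1 chloro (Cl, -1). Ligand charge sum = -1.
With Co in oxidation state +3, the complex ion is [Co...]^2+.
Charge balance with fluoride (-1) requires 1 complex ion per 2 fluoride.

[CoCl(PPh3)(py)4]F2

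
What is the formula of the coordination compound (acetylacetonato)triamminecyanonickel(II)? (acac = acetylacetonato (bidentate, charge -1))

[Ni(acac)(CN)(NH3)3]

Ligands: 3 ammine (NH3, neutral), 1 acetylacetonato (acac, -1), 1 cyano (CN, -1). Ligand charge sum = -2.
With Ni in oxidation state +2, the complex ion is [Ni...].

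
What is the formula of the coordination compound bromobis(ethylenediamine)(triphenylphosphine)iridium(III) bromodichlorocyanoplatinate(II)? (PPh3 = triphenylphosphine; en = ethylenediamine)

Cation [Ir…]: ligand charges -1, Ir(III) ⇒ ion charge 2+.
Anion [Pt…]: ligand charges -4, Pt(II) ⇒ ion charge 2−.
One 2+ cation balances one 2− anion.

[IrBr(en)2(PPh3)][PtBrCl2(CN)]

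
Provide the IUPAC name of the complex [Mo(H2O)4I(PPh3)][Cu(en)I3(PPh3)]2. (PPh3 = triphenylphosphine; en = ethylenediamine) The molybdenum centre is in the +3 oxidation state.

tetraaquaiodo(triphenylphosphine)molybdenum(III) (ethylenediamine)triiodo(triphenylphosphine)cuprate(II)

Mo is given as +3; the cation's ligand charges sum to -1, so the complex cation is 2+.
With 2 anions per cation, each anion must be 2/2 = 1−.
Anion: ligand charges sum to -3; for the ion to be 1−, Cu = +2.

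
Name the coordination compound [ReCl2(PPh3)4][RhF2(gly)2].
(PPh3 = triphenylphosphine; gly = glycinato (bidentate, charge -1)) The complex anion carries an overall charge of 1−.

Both ions are complex: the cation is named first with the plain metal name, the anion second with the -ate form; each ion's ligands are alphabetised independently.
The complex anion is given as 1−; its ligand charges sum to -4, so Rh = +3.
A 1:1 salt means the cation carries the equal and opposite charge, 1+.
Cation: ligand charges sum to -2; for the ion to be 1+, Re = +3.

dichlorotetrakis(triphenylphosphine)rhenium(III) difluorobis(glycinato)rhodate(III)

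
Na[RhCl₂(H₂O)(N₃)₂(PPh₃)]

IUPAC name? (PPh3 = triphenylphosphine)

sodium aquadiazidodichloro(triphenylphosphine)rhodate(III)

The 1 sodium counter-ion carries a total charge of +1, so each complex ion is 1−.
Ligand charges: 1×triphenylphosphine (neutral), 2×azido (-1 each), 2×chloro (-1 each), 1×aqua (neutral); total -4. So Rh + (-4) = 1−, giving Rh = +3.
The complex ion is anionic, so rhodium takes the -ate form rhodate(III).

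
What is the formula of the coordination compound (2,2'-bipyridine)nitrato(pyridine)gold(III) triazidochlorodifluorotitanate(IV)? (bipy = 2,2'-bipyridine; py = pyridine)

[Au(bipy)(NO3)(py)][TiClF2(N3)3]

Cation [Au…]: ligand charges -1, Au(III) ⇒ ion charge 2+.
Anion [Ti…]: ligand charges -6, Ti(IV) ⇒ ion charge 2−.
One 2+ cation balances one 2− anion.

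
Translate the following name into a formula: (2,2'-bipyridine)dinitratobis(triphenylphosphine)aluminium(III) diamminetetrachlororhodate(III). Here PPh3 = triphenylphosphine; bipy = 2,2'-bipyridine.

Cation [Al…]: ligand charges -2, Al(III) ⇒ ion charge 1+.
Anion [Rh…]: ligand charges -4, Rh(III) ⇒ ion charge 1−.
One 1+ cation balances one 1− anion.

[Al(bipy)(NO3)2(PPh3)2][RhCl4(NH3)2]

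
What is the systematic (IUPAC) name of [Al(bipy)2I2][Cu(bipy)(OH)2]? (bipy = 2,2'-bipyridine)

Both ions are complex: the cation is named first with the plain metal name, the anion second with the -ate form; each ion's ligands are alphabetised independently.
Aluminium is always +3 in its complexes; the cation's ligand charges sum to -2, so the complex cation is 1+.
A 1:1 salt means the anion carries the equal and opposite charge, 1−.
Anion: ligand charges sum to -2; for the ion to be 1−, Cu = +1.

bis(2,2'-bipyridine)diiodoaluminium(III) (2,2'-bipyridine)dihydroxocuprate(I)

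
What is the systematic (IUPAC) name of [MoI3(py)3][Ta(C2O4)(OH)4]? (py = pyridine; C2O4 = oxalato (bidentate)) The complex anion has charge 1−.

triiodotris(pyridine)molybdenum(IV) tetrahydroxooxalatotantalate(V)

Both ions are complex: the cation is named first with the plain metal name, the anion second with the -ate form; each ion's ligands are alphabetised independently.
The complex anion is given as 1−; its ligand charges sum to -6, so Ta = +5.
A 1:1 salt means the cation carries the equal and opposite charge, 1+.
Cation: ligand charges sum to -3; for the ion to be 1+, Mo = +4.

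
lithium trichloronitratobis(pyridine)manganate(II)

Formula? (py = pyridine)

Li2[MnCl3(NO3)(py)2]

Ligands: 3 chloro (Cl, -1), 2 pyridine (py, neutral), 1 nitrato (NO3, -1). Ligand charge sum = -4.
Charge balance with lithium (+1) requires 1 complex ion per 2 lithium.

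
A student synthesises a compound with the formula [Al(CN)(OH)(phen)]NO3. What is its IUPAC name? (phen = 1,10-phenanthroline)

The 1 nitrate counter-ion carries a total charge of -1, so each complex ion is 1+.
Ligand charges: 1×cyano (-1 each), 1×hydroxo (-1 each), 1×1,10-phenanthroline (neutral); total -2. So Al + (-2) = 1+, giving Al = +3.
Ligands are named alphabetically: cyano before hydroxo before phenanthroline.

cyanohydroxo(1,10-phenanthroline)aluminium(III) nitrate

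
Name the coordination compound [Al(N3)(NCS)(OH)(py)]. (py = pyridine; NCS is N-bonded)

There is no counter-ion, so the complex is neutral overall.
Ligand charges: 1×azido (-1 each), 1×pyridine (neutral), 1×isothiocyanato (-1 each), 1×hydroxo (-1 each); total -3. So Al + (-3) = 0, giving Al = +3.
Ligands are named alphabetically: azido before hydroxo before isothiocyanato before pyridine.

azidohydroxoisothiocyanato(pyridine)aluminium(III)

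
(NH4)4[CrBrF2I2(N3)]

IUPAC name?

ammonium azidobromodifluorodiiodochromate(II)

The 4 ammonium counter-ions carry a total charge of +4, so each complex ion is 4−.
Ligand charges: 2×fluoro (-1 each), 2×iodo (-1 each), 1×azido (-1 each), 1×bromo (-1 each); total -6. So Cr + (-6) = 4−, giving Cr = +2.
Ligands are named alphabetically: azido before bromo before fluoro before iodo.
The complex ion is anionic, so chromium takes the -ate form chromate(II).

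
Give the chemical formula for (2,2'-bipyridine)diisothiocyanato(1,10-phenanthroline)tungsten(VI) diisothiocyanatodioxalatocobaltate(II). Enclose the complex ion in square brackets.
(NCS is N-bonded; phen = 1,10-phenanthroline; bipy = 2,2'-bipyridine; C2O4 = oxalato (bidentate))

Cation [W…]: ligand charges -2, W(VI) ⇒ ion charge 4+.
Anion [Co…]: ligand charges -6, Co(II) ⇒ ion charge 4−.

[W(bipy)(NCS)2(phen)][Co(C2O4)2(NCS)2]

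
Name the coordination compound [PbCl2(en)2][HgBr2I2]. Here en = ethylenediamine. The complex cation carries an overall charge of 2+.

dichlorobis(ethylenediamine)lead(IV) dibromodiiodomercurate(II)

The complex cation is given as 2+; its ligand charges sum to -2, so Pb = +4.
A 1:1 salt means the anion carries the equal and opposite charge, 2−.
Anion: ligand charges sum to -4; for the ion to be 2−, Hg = +2.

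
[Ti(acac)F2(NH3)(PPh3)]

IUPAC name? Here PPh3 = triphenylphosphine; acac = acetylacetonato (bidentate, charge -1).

(acetylacetonato)amminedifluoro(triphenylphosphine)titanium(III)

There is no counter-ion, so the complex is neutral overall.
Ligand charges: 2×fluoro (-1 each), 1×triphenylphosphine (neutral), 1×ammine (neutral), 1×acetylacetonato (-1 each); total -3. So Ti + (-3) = 0, giving Ti = +3.
Ligands are named alphabetically: acetylacetonato before ammine before fluoro before triphenylphosphine.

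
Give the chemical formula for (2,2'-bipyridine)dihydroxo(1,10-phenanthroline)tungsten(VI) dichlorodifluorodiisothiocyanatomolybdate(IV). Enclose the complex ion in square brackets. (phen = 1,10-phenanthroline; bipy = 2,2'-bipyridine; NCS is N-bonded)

[W(bipy)(OH)2(phen)][MoCl2F2(NCS)2]2

Cation [W…]: ligand charges -2, W(VI) ⇒ ion charge 4+.
Anion [Mo…]: ligand charges -6, Mo(IV) ⇒ ion charge 2−.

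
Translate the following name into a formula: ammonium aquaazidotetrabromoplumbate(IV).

Ligands: 1 aqua (H2O, neutral), 4 bromo (Br, -1), 1 azido (N3, -1). Ligand charge sum = -5.
With Pb in oxidation state +4, the complex ion is [Pb...]^1−.
Charge balance with ammonium (+1) requires 1 complex ion per 1 ammonium.

NH4[PbBr4(H2O)(N3)]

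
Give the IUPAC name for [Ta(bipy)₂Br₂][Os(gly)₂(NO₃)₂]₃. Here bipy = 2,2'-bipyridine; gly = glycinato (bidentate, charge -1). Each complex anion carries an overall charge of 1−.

bis(2,2'-bipyridine)dibromotantalum(V) bis(glycinato)dinitratoosmate(III)

Both ions are complex: the cation is named first with the plain metal name, the anion second with the -ate form; each ion's ligands are alphabetised independently.
The complex anion is given as 1−; its ligand charges sum to -4, so Os = +3.
With 3 anions per cation, the cation must be 3×1 = 3+.
Cation: ligand charges sum to -2; for the ion to be 3+, Ta = +5.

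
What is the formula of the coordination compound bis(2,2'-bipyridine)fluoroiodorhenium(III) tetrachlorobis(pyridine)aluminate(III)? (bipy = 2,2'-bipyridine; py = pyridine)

Cation [Re…]: ligand charges -2, Re(III) ⇒ ion charge 1+.
Anion [Al…]: ligand charges -4, Al(III) ⇒ ion charge 1−.

[Re(bipy)2FI][AlCl4(py)2]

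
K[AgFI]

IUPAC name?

The 1 potassium counter-ion carries a total charge of +1, so each complex ion is 1−.
Ligand charges: 1×fluoro (-1 each), 1×iodo (-1 each); total -2. So Ag + (-2) = 1−, giving Ag = +1.
Ligands are named alphabetically: fluoro before iodo.
The complex ion is anionic, so silver takes the -ate form argentate(I).

potassium fluoroiodoargentate(I)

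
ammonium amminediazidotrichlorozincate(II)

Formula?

(NH4)3[ZnCl3(N3)2(NH3)]

Ligands: 2 azido (N3, -1), 3 chloro (Cl, -1), 1 ammine (NH3, neutral). Ligand charge sum = -5.
Charge balance with ammonium (+1) requires 1 complex ion per 3 ammonium.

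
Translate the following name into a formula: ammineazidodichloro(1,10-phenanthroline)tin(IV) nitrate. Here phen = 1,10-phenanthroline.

Ligands: 1 ammine (NH3, neutral), 1 azido (N3, -1), 2 chloro (Cl, -1), 1 1,10-phenanthroline (phen, neutral). Ligand charge sum = -3.
Charge balance with nitrate (-1) requires 1 complex ion per 1 nitrate.

[SnCl2(N3)(NH3)(phen)]NO3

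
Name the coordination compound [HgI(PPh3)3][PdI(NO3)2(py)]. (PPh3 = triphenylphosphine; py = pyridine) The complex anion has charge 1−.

Both ions are complex: the cation is named first with the plain metal name, the anion second with the -ate form; each ion's ligands are alphabetised independently.
The complex anion is given as 1−; its ligand charges sum to -3, so Pd = +2.
A 1:1 salt means the cation carries the equal and opposite charge, 1+.
Cation: ligand charges sum to -1; for the ion to be 1+, Hg = +2.

iodotris(triphenylphosphine)mercury(II) iododinitrato(pyridine)palladate(II)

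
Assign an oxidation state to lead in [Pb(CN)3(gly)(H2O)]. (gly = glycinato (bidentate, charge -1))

No counter-ion: the bracketed complex is neutral.
Ligand charges: 1×H2O neutral; 3×CN = -3; 1×gly = -1; sum -4.
Pb + (-4) = 0 ⇒ Pb is +4.

+4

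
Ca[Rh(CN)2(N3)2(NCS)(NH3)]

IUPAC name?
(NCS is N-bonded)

calcium amminediazidodicyanoisothiocyanatorhodate(III)

The 1 calcium counter-ion carries a total charge of +2, so each complex ion is 2−.
Ligand charges: 1×ammine (neutral), 1×isothiocyanato (-1 each), 2×azido (-1 each), 2×cyano (-1 each); total -5. So Rh + (-5) = 2−, giving Rh = +3.
The complex ion is anionic, so rhodium takes the -ate form rhodate(III).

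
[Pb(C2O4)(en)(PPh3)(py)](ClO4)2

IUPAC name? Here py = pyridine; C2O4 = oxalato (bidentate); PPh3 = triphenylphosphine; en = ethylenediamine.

The 2 perchlorate counter-ions carry a total charge of -2, so each complex ion is 2+.
Ligand charges: 1×pyridine (neutral), 1×oxalato (-2 each), 1×triphenylphosphine (neutral), 1×ethylenediamine (neutral); total -2. So Pb + (-2) = 2+, giving Pb = +4.
Ligands are named alphabetically: ethylenediamine before oxalato before pyridine before triphenylphosphine.

(ethylenediamine)oxalato(pyridine)(triphenylphosphine)lead(IV) perchlorate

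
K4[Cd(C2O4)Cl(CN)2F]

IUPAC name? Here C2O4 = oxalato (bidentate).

The 4 potassium counter-ions carry a total charge of +4, so each complex ion is 4−.
Ligand charges: 1×fluoro (-1 each), 1×oxalato (-2 each), 1×chloro (-1 each), 2×cyano (-1 each); total -6. So Cd + (-6) = 4−, giving Cd = +2.
Ligands are named alphabetically: chloro before cyano before fluoro before oxalato.
The complex ion is anionic, so cadmium takes the -ate form cadmate(II).

potassium chlorodicyanofluorooxalatocadmate(II)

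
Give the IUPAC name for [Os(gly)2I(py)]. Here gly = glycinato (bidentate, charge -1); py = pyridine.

There is no counter-ion, so the complex is neutral overall.
Ligand charges: 2×glycinato (-1 each), 1×pyridine (neutral), 1×iodo (-1 each); total -3. So Os + (-3) = 0, giving Os = +3.
Ligands are named alphabetically: glycinato before iodo before pyridine.

bis(glycinato)iodo(pyridine)osmium(III)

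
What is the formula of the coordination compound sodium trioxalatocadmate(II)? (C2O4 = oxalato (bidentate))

Na4[Cd(C2O4)3]

Ligands: 3 oxalato (C2O4, -2). Ligand charge sum = -6.
Charge balance with sodium (+1) requires 1 complex ion per 4 sodium.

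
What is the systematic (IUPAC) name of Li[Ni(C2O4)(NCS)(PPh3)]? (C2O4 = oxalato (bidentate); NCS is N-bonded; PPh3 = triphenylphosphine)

The 1 lithium counter-ion carries a total charge of +1, so each complex ion is 1−.
Ligand charges: 1×oxalato (-2 each), 1×isothiocyanato (-1 each), 1×triphenylphosphine (neutral); total -3. So Ni + (-3) = 1−, giving Ni = +2.
Ligands are named alphabetically: isothiocyanato before oxalato before triphenylphosphine.
The complex ion is anionic, so nickel takes the -ate form nickelate(II).

lithium isothiocyanatooxalato(triphenylphosphine)nickelate(II)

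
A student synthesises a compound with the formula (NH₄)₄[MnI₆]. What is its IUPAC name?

The 4 ammonium counter-ions carry a total charge of +4, so each complex ion is 4−.
Ligand charges: 6×iodo (-1 each); total -6. So Mn + (-6) = 4−, giving Mn = +2.
The complex ion is anionic, so manganese takes the -ate form manganate(II).

ammonium hexaiodomanganate(II)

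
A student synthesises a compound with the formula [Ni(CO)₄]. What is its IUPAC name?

There is no counter-ion, so the complex is neutral overall.
Ligand charges: 4×carbonyl (neutral); total 0. So Ni + (0) = 0, giving Ni = 0.

tetracarbonylnickel(0)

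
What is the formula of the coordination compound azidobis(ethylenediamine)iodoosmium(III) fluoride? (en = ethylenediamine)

Ligands: 1 azido (N3, -1), 1 iodo (I, -1), 2 ethylenediamine (en, neutral). Ligand charge sum = -2.
With Os in oxidation state +3, the complex ion is [Os...]^1+.
Charge balance with fluoride (-1) requires 1 complex ion per 1 fluoride.

[Os(en)2I(N3)]F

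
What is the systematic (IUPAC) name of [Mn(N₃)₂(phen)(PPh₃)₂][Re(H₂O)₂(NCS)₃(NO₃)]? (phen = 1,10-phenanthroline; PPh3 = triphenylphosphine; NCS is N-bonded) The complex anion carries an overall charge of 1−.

Both ions are complex: the cation is named first with the plain metal name, the anion second with the -ate form; each ion's ligands are alphabetised independently.
The complex anion is given as 1−; its ligand charges sum to -4, so Re = +3.
A 1:1 salt means the cation carries the equal and opposite charge, 1+.
Cation: ligand charges sum to -2; for the ion to be 1+, Mn = +3.

diazido(1,10-phenanthroline)bis(triphenylphosphine)manganese(III) diaquatriisothiocyanatonitratorhenate(III)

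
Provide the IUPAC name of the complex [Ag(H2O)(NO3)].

There is no counter-ion, so the complex is neutral overall.
Ligand charges: 1×aqua (neutral), 1×nitrato (-1 each); total -1. So Ag + (-1) = 0, giving Ag = +1.
Ligands are named alphabetically: aqua before nitrato.

aquanitratosilver(I)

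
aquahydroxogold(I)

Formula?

Ligands: 1 aqua (H2O, neutral), 1 hydroxo (OH, -1). Ligand charge sum = -1.
With Au in oxidation state +1, the complex ion is [Au...].

[Au(H2O)(OH)]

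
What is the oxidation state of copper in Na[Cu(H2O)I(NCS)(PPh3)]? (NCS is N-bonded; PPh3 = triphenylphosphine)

+1

1 sodium outside the brackets (+1 each) → the complex ion is 1−.
Ligand charges: 1×NCS = -1; 1×H2O neutral; 1×PPh3 neutral; 1×I = -1; sum -2.
Cu + (-2) = 1− ⇒ Cu is +1.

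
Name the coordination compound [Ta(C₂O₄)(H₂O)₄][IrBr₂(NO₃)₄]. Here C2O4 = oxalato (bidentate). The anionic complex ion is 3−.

tetraaquaoxalatotantalum(V) dibromotetranitratoiridate(III)

Both ions are complex: the cation is named first with the plain metal name, the anion second with the -ate form; each ion's ligands are alphabetised independently.
The complex anion is given as 3−; its ligand charges sum to -6, so Ir = +3.
A 1:1 salt means the cation carries the equal and opposite charge, 3+.
Cation: ligand charges sum to -2; for the ion to be 3+, Ta = +5.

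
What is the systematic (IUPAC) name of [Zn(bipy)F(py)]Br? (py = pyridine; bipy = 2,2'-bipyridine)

The 1 bromide counter-ion carries a total charge of -1, so each complex ion is 1+.
Ligand charges: 1×pyridine (neutral), 1×fluoro (-1 each), 1×2,2'-bipyridine (neutral); total -1. So Zn + (-1) = 1+, giving Zn = +2.
Ligands are named alphabetically: bipyridine before fluoro before pyridine.

(2,2'-bipyridine)fluoro(pyridine)zinc(II) bromide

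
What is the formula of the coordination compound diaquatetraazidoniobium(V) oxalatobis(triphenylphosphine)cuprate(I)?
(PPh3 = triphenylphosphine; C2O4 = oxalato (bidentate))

[Nb(H2O)2(N3)4][Cu(C2O4)(PPh3)2]

Cation [Nb…]: ligand charges -4, Nb(V) ⇒ ion charge 1+.
Anion [Cu…]: ligand charges -2, Cu(I) ⇒ ion charge 1−.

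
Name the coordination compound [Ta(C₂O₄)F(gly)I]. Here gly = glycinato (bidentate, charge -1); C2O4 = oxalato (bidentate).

fluoro(glycinato)iodooxalatotantalum(V)

There is no counter-ion, so the complex is neutral overall.
Ligand charges: 1×glycinato (-1 each), 1×iodo (-1 each), 1×fluoro (-1 each), 1×oxalato (-2 each); total -5. So Ta + (-5) = 0, giving Ta = +5.
Ligands are named alphabetically: fluoro before glycinato before iodo before oxalato.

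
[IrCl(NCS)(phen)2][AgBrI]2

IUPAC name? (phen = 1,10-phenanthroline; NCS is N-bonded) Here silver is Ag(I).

Ag is given as +1; the anion's ligand charges sum to -2, so the complex anion is 1−.
With 2 anions per cation, the cation must be 2×1 = 2+.
Cation: ligand charges sum to -2; for the ion to be 2+, Ir = +4.

chloroisothiocyanatobis(1,10-phenanthroline)iridium(IV) bromoiodoargentate(I)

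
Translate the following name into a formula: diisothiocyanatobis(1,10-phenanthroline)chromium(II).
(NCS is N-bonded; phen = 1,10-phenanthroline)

[Cr(NCS)2(phen)2]

Ligands: 2 isothiocyanato (NCS, -1), 2 1,10-phenanthroline (phen, neutral). Ligand charge sum = -2.
With Cr in oxidation state +2, the complex ion is [Cr...].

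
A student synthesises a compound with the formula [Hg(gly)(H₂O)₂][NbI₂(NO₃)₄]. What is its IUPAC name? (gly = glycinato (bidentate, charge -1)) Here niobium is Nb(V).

diaqua(glycinato)mercury(II) diiodotetranitratoniobate(V)

Both ions are complex: the cation is named first with the plain metal name, the anion second with the -ate form; each ion's ligands are alphabetised independently.
Nb is given as +5; the anion's ligand charges sum to -6, so the complex anion is 1−.
A 1:1 salt means the cation carries the equal and opposite charge, 1+.
Cation: ligand charges sum to -1; for the ion to be 1+, Hg = +2.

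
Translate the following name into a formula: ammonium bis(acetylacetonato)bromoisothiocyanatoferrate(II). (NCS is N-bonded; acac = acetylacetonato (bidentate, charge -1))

Ligands: 1 isothiocyanato (NCS, -1), 1 bromo (Br, -1), 2 acetylacetonato (acac, -1). Ligand charge sum = -4.
Charge balance with ammonium (+1) requires 1 complex ion per 2 ammonium.

(NH4)2[Fe(acac)2Br(NCS)]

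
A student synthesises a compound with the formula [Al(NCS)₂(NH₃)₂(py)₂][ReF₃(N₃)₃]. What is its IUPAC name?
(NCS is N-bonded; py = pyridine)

Both ions are complex: the cation is named first with the plain metal name, the anion second with the -ate form; each ion's ligands are alphabetised independently.
Aluminium is always +3 in its complexes; the cation's ligand charges sum to -2, so the complex cation is 1+.
A 1:1 salt means the anion carries the equal and opposite charge, 1−.
Anion: ligand charges sum to -6; for the ion to be 1−, Re = +5.

diamminediisothiocyanatobis(pyridine)aluminium(III) triazidotrifluororhenate(V)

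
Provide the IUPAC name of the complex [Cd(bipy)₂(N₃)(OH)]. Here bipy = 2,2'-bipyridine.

azidobis(2,2'-bipyridine)hydroxocadmium(II)

There is no counter-ion, so the complex is neutral overall.
Ligand charges: 2×2,2'-bipyridine (neutral), 1×hydroxo (-1 each), 1×azido (-1 each); total -2. So Cd + (-2) = 0, giving Cd = +2.
Ligands are named alphabetically: azido before bipyridine before hydroxo.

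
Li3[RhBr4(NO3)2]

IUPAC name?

The 3 lithium counter-ions carry a total charge of +3, so each complex ion is 3−.
Ligand charges: 2×nitrato (-1 each), 4×bromo (-1 each); total -6. So Rh + (-6) = 3−, giving Rh = +3.
Ligands are named alphabetically: bromo before nitrato.
The complex ion is anionic, so rhodium takes the -ate form rhodate(III).

lithium tetrabromodinitratorhodate(III)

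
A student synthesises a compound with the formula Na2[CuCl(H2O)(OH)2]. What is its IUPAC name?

sodium aquachlorodihydroxocuprate(I)

The 2 sodium counter-ions carry a total charge of +2, so each complex ion is 2−.
Ligand charges: 1×chloro (-1 each), 2×hydroxo (-1 each), 1×aqua (neutral); total -3. So Cu + (-3) = 2−, giving Cu = +1.
Ligands are named alphabetically: aqua before chloro before hydroxo.
The complex ion is anionic, so copper takes the -ate form cuprate(I).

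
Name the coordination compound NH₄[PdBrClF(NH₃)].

ammonium amminebromochlorofluoropalladate(II)

The 1 ammonium counter-ion carries a total charge of +1, so each complex ion is 1−.
Ligand charges: 1×bromo (-1 each), 1×fluoro (-1 each), 1×chloro (-1 each), 1×ammine (neutral); total -3. So Pd + (-3) = 1−, giving Pd = +2.
Ligands are named alphabetically: ammine before bromo before chloro before fluoro.
The complex ion is anionic, so palladium takes the -ate form palladate(II).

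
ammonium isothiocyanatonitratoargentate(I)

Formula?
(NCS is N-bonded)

Ligands: 1 isothiocyanato (NCS, -1), 1 nitrato (NO3, -1). Ligand charge sum = -2.
With Ag in oxidation state +1, the complex ion is [Ag...]^1−.
Charge balance with ammonium (+1) requires 1 complex ion per 1 ammonium.

NH4[Ag(NCS)(NO3)]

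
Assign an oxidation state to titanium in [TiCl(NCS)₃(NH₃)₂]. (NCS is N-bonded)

+4

No counter-ion: the bracketed complex is neutral.
Ligand charges: 2×NH3 neutral; 3×NCS = -3; 1×Cl = -1; sum -4.
Ti + (-4) = 0 ⇒ Ti is +4.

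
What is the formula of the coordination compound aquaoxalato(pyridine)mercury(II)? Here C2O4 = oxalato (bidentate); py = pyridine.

Ligands: 1 oxalato (C2O4, -2), 1 aqua (H2O, neutral), 1 pyridine (py, neutral). Ligand charge sum = -2.
With Hg in oxidation state +2, the complex ion is [Hg...].

[Hg(C2O4)(H2O)(py)]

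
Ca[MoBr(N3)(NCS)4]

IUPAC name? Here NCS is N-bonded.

The 1 calcium counter-ion carries a total charge of +2, so each complex ion is 2−.
Ligand charges: 1×azido (-1 each), 1×bromo (-1 each), 4×isothiocyanato (-1 each); total -6. So Mo + (-6) = 2−, giving Mo = +4.
Ligands are named alphabetically: azido before bromo before isothiocyanato.
The complex ion is anionic, so molybdenum takes the -ate form molybdate(IV).

calcium azidobromotetraisothiocyanatomolybdate(IV)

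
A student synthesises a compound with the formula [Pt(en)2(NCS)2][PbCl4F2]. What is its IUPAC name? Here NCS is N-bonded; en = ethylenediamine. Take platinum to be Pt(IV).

Both ions are complex: the cation is named first with the plain metal name, the anion second with the -ate form; each ion's ligands are alphabetised independently.
Pt is given as +4; the cation's ligand charges sum to -2, so the complex cation is 2+.
A 1:1 salt means the anion carries the equal and opposite charge, 2−.
Anion: ligand charges sum to -6; for the ion to be 2−, Pb = +4.

bis(ethylenediamine)diisothiocyanatoplatinum(IV) tetrachlorodifluoroplumbate(IV)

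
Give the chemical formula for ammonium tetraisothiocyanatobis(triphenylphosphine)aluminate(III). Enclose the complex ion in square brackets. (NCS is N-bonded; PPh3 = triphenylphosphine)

NH4[Al(NCS)4(PPh3)2]

Ligands: 4 isothiocyanato (NCS, -1), 2 triphenylphosphine (PPh3, neutral). Ligand charge sum = -4.
Charge balance with ammonium (+1) requires 1 complex ion per 1 ammonium.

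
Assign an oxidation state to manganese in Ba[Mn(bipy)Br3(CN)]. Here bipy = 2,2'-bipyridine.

1 barium outside the brackets (+2 each) → the complex ion is 2−.
Ligand charges: 1×CN = -1; 3×Br = -3; 1×bipy neutral; sum -4.
Mn + (-4) = 2− ⇒ Mn is +2.

+2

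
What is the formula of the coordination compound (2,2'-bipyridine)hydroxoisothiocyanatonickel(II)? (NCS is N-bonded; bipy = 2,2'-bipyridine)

[Ni(bipy)(NCS)(OH)]

Ligands: 1 hydroxo (OH, -1), 1 isothiocyanato (NCS, -1), 1 2,2'-bipyridine (bipy, neutral). Ligand charge sum = -2.
With Ni in oxidation state +2, the complex ion is [Ni...].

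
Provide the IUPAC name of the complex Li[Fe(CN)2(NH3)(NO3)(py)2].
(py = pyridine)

The 1 lithium counter-ion carries a total charge of +1, so each complex ion is 1−.
Ligand charges: 1×ammine (neutral), 2×pyridine (neutral), 1×nitrato (-1 each), 2×cyano (-1 each); total -3. So Fe + (-3) = 1−, giving Fe = +2.
The complex ion is anionic, so iron takes the -ate form ferrate(II).

lithium amminedicyanonitratobis(pyridine)ferrate(II)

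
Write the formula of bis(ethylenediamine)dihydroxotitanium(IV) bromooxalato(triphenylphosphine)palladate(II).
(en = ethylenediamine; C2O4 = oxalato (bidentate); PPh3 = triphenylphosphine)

Cation [Ti…]: ligand charges -2, Ti(IV) ⇒ ion charge 2+.
Anion [Pd…]: ligand charges -3, Pd(II) ⇒ ion charge 1−.
One 2+ cation requires 2 of the 1− anion.

[Ti(en)2(OH)2][PdBr(C2O4)(PPh3)]2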